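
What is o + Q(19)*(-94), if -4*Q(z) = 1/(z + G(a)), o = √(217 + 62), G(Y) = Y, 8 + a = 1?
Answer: 47/24 + 3*√31 ≈ 18.662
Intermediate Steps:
a = -7 (a = -8 + 1 = -7)
o = 3*√31 (o = √279 = 3*√31 ≈ 16.703)
Q(z) = -1/(4*(-7 + z)) (Q(z) = -1/(4*(z - 7)) = -1/(4*(-7 + z)))
o + Q(19)*(-94) = 3*√31 - 1/(-28 + 4*19)*(-94) = 3*√31 - 1/(-28 + 76)*(-94) = 3*√31 - 1/48*(-94) = 3*√31 + 47/24 = 47/24 + 3*√31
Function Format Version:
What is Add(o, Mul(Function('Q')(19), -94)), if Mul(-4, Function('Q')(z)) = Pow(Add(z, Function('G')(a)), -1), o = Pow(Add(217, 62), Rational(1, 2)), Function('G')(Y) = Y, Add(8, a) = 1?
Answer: Add(Rational(47, 24), Mul(3, Pow(31, Rational(1, 2)))) ≈ 18.662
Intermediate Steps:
a = -7 (a = Add(-8, 1) = -7)
o = Mul(3, Pow(31, Rational(1, 2))) (o = Pow(279, Rational(1, 2)) = Mul(3, Pow(31, Rational(1, 2))) ≈ 16.703)
Function('Q')(z) = Mul(Rational(-1, 4), Pow(Add(-7, z), -1)) (Function('Q')(z) = Mul(Rational(-1, 4), Pow(Add(z, -7), -1)) = Mul(Rational(-1, 4), Pow(Add(-7, z), -1)))
Add(o, Mul(Function('Q')(19), -94)) = Add(Mul(3, Pow(31, Rational(1, 2))), Mul(Mul(-1, Pow(Add(-28, Mul(4, 19)), -1)), -94)) = Add(Mul(3, Pow(31, Rational(1, 2))), Mul(Mul(-1, Pow(Add(-28, 76), -1)), -94)) = Add(Mul(3, Pow(31, Rational(1, 2))), Mul(Mul(-1, Pow(48, -1)), -94)) = Add(Mul(3, Pow(31, Rational(1, 2))), Mul(Mul(-1, Rational(1, 48)), -94)) = Add(Mul(3, Pow(31, Rational(1, 2))), Mul(Rational(-1, 48), -94)) = Add(Mul(3, Pow(31, Rational(1, 2))), Rational(47, 24)) = Add(Rational(47, 24), Mul(3, Pow(31, Rational(1, 2))))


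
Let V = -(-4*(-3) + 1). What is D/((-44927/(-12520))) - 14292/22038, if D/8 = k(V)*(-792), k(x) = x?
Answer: 3787664537166/165016871 ≈ 22953.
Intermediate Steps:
V = -13 (V = -(12 + 1) = -1*13 = -13)
D = 82368 (D = 8*(-13*(-792)) = 8*10296 = 82368)
D/((-44927/(-12520))) - 14292/22038 = 82368/((-44927/(-12520))) - 14292/22038 = 82368/((-44927*(-1/12520))) - 14292*1/22038 = 82368/(44927/12520) - 2382/3673 = 82368*(12520/44927) - 2382/3673 = 1031247360/44927 - 2382/3673 = 3787664537166/165016871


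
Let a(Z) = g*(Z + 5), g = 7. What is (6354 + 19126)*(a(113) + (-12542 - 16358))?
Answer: -715325520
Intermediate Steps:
a(Z) = 35 + 7*Z (a(Z) = 7*(Z + 5) = 7*(5 + Z) = 35 + 7*Z)
(6354 + 19126)*(a(113) + (-12542 - 16358)) = (6354 + 19126)*((35 + 7*113) + (-12542 - 16358)) = 25480*((35 + 791) - 28900) = 25480*(826 - 28900) = 25480*(-28074) = -715325520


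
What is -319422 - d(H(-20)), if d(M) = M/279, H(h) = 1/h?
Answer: -1782374759/5580 ≈ -3.1942e+5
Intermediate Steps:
d(M) = M/279 (d(M) = M*(1/279) = M/279)
-319422 - d(H(-20)) = -319422 - 1/(279*(-20)) = -319422 - (-1)/(279*20) = -319422 - 1*(-1/5580) = -319422 + 1/5580 = -1782374759/5580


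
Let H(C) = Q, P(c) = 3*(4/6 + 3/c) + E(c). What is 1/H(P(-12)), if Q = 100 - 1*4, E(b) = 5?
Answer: 1/96 ≈ 0.010417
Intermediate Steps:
P(c) = 7 + 9/c (P(c) = 3*(4/6 + 3/c) + 5 = 3*(4*(⅙) + 3/c) + 5 = 3*(⅔ + 3/c) + 5 = (2 + 9/c) + 5 = 7 + 9/c)
Q = 96 (Q = 100 - 4 = 96)
H(C) = 96
1/H(P(-12)) = 1/96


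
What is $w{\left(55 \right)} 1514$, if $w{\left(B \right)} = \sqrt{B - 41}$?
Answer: $1514 \sqrt{14} \approx 5664.9$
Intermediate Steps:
$w{\left(B \right)} = \sqrt{-41 + B}$
$w{\left(55 \right)} 1514 = \sqrt{-41 + 55} \cdot 1514 = \sqrt{14} \cdot 1514 = 1514 \sqrt{14}$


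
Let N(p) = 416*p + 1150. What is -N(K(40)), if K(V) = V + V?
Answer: -34430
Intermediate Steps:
K(V) = 2*V
N(p) = 1150 + 416*p
-N(K(40)) = -(1150 + 416*(2*40)) = -(1150 + 416*80) = -(1150 + 33280) = -1*34430 = -34430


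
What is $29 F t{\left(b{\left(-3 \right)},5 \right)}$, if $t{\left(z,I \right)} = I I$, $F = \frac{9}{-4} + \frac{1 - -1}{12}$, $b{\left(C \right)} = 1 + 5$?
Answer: $- \frac{18125}{12} \approx -1510.4$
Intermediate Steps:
$b{\left(C \right)} = 6$
$F = - \frac{25}{12}$ ($F = 9 \left(- \frac{1}{4}\right) + \left(1 + 1\right) \frac{1}{12} = - \frac{9}{4} + 2 \cdot \frac{1}{12} = - \frac{9}{4} + \frac{1}{6} = - \frac{25}{12} \approx -2.0833$)
$t{\left(z,I \right)} = I^{2}$
$29 F t{\left(b{\left(-3 \right)},5 \right)} = 29 \left(- \frac{25}{12}\right) 5^{2} = \left(- \frac{725}{12}\right) 25 = - \frac{18125}{12}$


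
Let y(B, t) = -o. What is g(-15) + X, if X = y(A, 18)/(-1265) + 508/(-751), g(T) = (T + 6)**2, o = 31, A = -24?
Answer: 76331876/950015 ≈ 80.348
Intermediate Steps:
y(B, t) = -31 (y(B, t) = -1*31 = -31)
g(T) = (6 + T)**2
X = -619339/950015 (X = -31/(-1265) + 508/(-751) = -31*(-1/1265) + 508*(-1/751) = 31/1265 - 508/751 = -619339/950015 ≈ -0.65193)
g(-15) + X = (6 - 15)**2 - 619339/950015 = (-9)**2 - 619339/950015 = 81 - 619339/950015 = 76331876/950015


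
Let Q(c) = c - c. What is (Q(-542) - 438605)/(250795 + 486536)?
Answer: -438605/737331 ≈ -0.59486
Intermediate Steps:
Q(c) = 0
(Q(-542) - 438605)/(250795 + 486536) = (0 - 438605)/(250795 + 486536) = -438605/737331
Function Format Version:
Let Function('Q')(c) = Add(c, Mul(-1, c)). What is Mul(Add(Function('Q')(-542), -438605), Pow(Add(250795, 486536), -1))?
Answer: Rational(-438605, 737331) ≈ -0.59486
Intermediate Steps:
Function('Q')(c) = 0
Mul(Add(Function('Q')(-542), -438605), Pow(Add(250795, 486536), -1)) = Mul(Add(0, -438605), Pow(Add(250795, 486536), -1)) = Mul(-438605, Pow(737331, -1)) = Mul(-438605, Rational(1, 737331)) = Rational(-438605, 737331)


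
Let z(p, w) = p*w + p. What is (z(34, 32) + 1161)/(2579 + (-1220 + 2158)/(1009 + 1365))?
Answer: 2709921/3061742 ≈ 0.88509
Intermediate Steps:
z(p, w) = p + p*w
(z(34, 32) + 1161)/(2579 + (-1220 + 2158)/(1009 + 1365)) = (34*(1 + 32) + 1161)/(2579 + (-1220 + 2158)/(1009 + 1365)) = (34*33 + 1161)/(2579 + 938/2374) = (1122 + 1161)/(2579 + 938*(1/2374)) = 2283/(2579 + 469/1187) = 2283/(3061742/1187) = 2283*(1187/3061742) = 2709921/3061742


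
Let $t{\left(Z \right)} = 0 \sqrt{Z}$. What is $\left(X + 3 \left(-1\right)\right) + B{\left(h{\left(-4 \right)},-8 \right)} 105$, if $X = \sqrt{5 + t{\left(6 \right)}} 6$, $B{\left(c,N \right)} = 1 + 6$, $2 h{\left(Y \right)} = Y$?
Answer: $732 + 6 \sqrt{5} \approx 745.42$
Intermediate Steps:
$t{\left(Z \right)} = 0$
$h{\left(Y \right)} = \frac{Y}{2}$
$B{\left(c,N \right)} = 7$
$X = 6 \sqrt{5}$ ($X = \sqrt{5 + 0} \cdot 6 = \sqrt{5} \cdot 6 = 6 \sqrt{5} \approx 13.416$)
$\left(X + 3 \left(-1\right)\right) + B{\left(h{\left(-4 \right)},-8 \right)} 105 = \left(6 \sqrt{5} + 3 \left(-1\right)\right) + 7 \cdot 105 = \left(6 \sqrt{5} - 3\right) + 735 = \left(-3 + 6 \sqrt{5}\right) + 735 = 732 + 6 \sqrt{5}$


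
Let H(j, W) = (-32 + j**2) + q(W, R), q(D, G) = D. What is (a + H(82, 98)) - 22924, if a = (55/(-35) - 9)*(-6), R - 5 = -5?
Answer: -112494/7 ≈ -16071.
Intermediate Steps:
R = 0 (R = 5 - 5 = 0)
H(j, W) = -32 + W + j**2 (H(j, W) = (-32 + j**2) + W = -32 + W + j**2)
a = 444/7 (a = (55*(-1/35) - 9)*(-6) = (-11/7 - 9)*(-6) = -74/7*(-6) = 444/7 ≈ 63.429)
(a + H(82, 98)) - 22924 = (444/7 + (-32 + 98 + 82**2)) - 22924 = (444/7 + (-32 + 98 + 6724)) - 22924 = (444/7 + 6790) - 22924 = 47974/7 - 22924 = -112494/7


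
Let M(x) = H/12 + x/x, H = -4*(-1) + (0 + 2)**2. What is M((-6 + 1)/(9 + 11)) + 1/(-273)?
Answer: 454/273 ≈ 1.6630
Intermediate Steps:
H = 8 (H = 4 + 2**2 = 4 + 4 = 8)
M(x) = 5/3 (M(x) = 8/12 + x/x = 8*(1/12) + 1 = 2/3 + 1 = 5/3)
M((-6 + 1)/(9 + 11)) + 1/(-273) = 5/3 + 1/(-273) = 5/3 - 1/273 = 454/273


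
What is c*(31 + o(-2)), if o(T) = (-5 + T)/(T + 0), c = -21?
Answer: -1449/2 ≈ -724.50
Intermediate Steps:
o(T) = (-5 + T)/T
c*(31 + o(-2)) = -21*(31 + (-5 - 2)/(-2)) = -21*(31 - ½*(-7)) = -21*(31 + 7/2) = -21*69/2 = -1449/2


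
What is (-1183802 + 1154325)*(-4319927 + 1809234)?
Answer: 74007697561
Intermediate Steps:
(-1183802 + 1154325)*(-4319927 + 1809234) = -29477*(-2510693) = 74007697561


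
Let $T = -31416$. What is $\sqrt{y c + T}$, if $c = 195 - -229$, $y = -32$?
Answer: $2 i \sqrt{11246} \approx 212.09 i$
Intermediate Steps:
$c = 424$ ($c = 195 + 229 = 424$)
$\sqrt{y c + T} = \sqrt{\left(-32\right) 424 - 31416} = \sqrt{-13568 - 31416} = \sqrt{-44984} = 2 i \sqrt{11246}$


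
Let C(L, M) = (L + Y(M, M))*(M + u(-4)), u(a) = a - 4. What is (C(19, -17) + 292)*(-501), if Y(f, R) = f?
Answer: -121242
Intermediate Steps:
u(a) = -4 + a
C(L, M) = (-8 + M)*(L + M) (C(L, M) = (L + M)*(M + (-4 - 4)) = (L + M)*(M - 8) = (L + M)*(-8 + M) = (-8 + M)*(L + M))
(C(19, -17) + 292)*(-501) = (((-17)**2 - 8*19 - 8*(-17) + 19*(-17)) + 292)*(-501) = ((289 - 152 + 136 - 323) + 292)*(-501) = (-50 + 292)*(-501) = 242*(-501) = -121242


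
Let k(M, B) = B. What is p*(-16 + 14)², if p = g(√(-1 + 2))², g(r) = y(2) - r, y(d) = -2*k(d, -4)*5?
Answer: 6084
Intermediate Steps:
y(d) = 40 (y(d) = -2*(-4)*5 = 8*5 = 40)
g(r) = 40 - r
p = 1521 (p = (40 - √(-1 + 2))² = (40 - √1)² = (40 - 1*1)² = (40 - 1)² = 39² = 1521)
p*(-16 + 14)² = 1521*(-16 + 14)² = 1521*(-2)² = 1521*4 = 6084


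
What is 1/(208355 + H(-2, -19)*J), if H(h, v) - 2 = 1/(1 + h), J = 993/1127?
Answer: 1127/234817078 ≈ 4.7995e-6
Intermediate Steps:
J = 993/1127 (J = 993*(1/1127) = 993/1127 ≈ 0.88110)
H(h, v) = 2 + 1/(1 + h)
1/(208355 + H(-2, -19)*J) = 1/(208355 + ((3 + 2*(-2))/(1 - 2))*(993/1127)) = 1/(208355 + ((3 - 4)/(-1))*(993/1127)) = 1/(208355 - 1*(-1)*(993/1127)) = 1/(208355 + 1*(993/1127)) = 1/(208355 + 993/1127) = 1/(234817078/1127) = 1127/234817078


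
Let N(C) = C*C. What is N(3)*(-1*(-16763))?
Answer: 150867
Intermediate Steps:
N(C) = C²
N(3)*(-1*(-16763)) = 3²*(-1*(-16763)) = 9*16763 = 150867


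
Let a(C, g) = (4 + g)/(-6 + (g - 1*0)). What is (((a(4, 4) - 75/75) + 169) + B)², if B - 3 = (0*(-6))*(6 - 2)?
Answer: 27889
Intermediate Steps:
a(C, g) = (4 + g)/(-6 + g) (a(C, g) = (4 + g)/(-6 + (g + 0)) = (4 + g)/(-6 + g))
B = 3 (B = 3 + (0*(-6))*(6 - 2) = 3 + 0*4 = 3 + 0 = 3)
(((a(4, 4) - 75/75) + 169) + B)² = ((((4 + 4)/(-6 + 4) - 75/75) + 169) + 3)² = (((8/(-2) - 75*1/75) + 169) + 3)² = (((-½*8 - 1) + 169) + 3)² = (((-4 - 1) + 169) + 3)² = ((-5 + 169) + 3)² = (164 + 3)² = 167² = 27889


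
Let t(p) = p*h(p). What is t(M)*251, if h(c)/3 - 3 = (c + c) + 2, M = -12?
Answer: 171684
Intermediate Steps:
h(c) = 15 + 6*c (h(c) = 9 + 3*((c + c) + 2) = 9 + 3*(2*c + 2) = 9 + 3*(2 + 2*c) = 9 + (6 + 6*c) = 15 + 6*c)
t(p) = p*(15 + 6*p)
t(M)*251 = (3*(-12)*(5 + 2*(-12)))*251 = (3*(-12)*(5 - 24))*251 = (3*(-12)*(-19))*251 = 684*251 = 171684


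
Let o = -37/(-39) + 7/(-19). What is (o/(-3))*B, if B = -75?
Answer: 10750/741 ≈ 14.507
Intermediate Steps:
o = 430/741 (o = -37*(-1/39) + 7*(-1/19) = 37/39 - 7/19 = 430/741 ≈ 0.58030)
(o/(-3))*B = ((430/741)/(-3))*(-75) = ((430/741)*(-⅓))*(-75) = -430/2223*(-75) = 10750/741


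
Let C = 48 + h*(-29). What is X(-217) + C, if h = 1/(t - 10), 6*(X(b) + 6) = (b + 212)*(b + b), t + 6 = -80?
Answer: 12927/32 ≈ 403.97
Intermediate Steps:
t = -86 (t = -6 - 80 = -86)
X(b) = -6 + b*(212 + b)/3 (X(b) = -6 + ((b + 212)*(b + b))/6 = -6 + ((212 + b)*(2*b))/6 = -6 + (2*b*(212 + b))/6 = -6 + b*(212 + b)/3)
h = -1/96 (h = 1/(-86 - 10) = 1/(-96) = -1/96 ≈ -0.010417)
C = 4637/96 (C = 48 - 1/96*(-29) = 48 + 29/96 = 4637/96 ≈ 48.302)
X(-217) + C = (-6 + (⅓)*(-217)² + (212/3)*(-217)) + 4637/96 = (-6 + (⅓)*47089 - 46004/3) + 4637/96 = (-6 + 47089/3 - 46004/3) + 4637/96 = 1067/3 + 4637/96 = 12927/32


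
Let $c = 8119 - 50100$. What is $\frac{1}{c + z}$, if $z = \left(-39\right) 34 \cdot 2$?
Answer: $- \frac{1}{44633} \approx -2.2405 \cdot 10^{-5}$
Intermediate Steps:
$c = -41981$
$z = -2652$ ($z = \left(-1326\right) 2 = -2652$)
$\frac{1}{c + z} = \frac{1}{-41981 - 2652} = \frac{1}{-44633} = - \frac{1}{44633}$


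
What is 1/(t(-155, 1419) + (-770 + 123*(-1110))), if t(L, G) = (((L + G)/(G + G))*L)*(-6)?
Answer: -473/64746980 ≈ -7.3054e-6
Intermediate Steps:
t(L, G) = -3*L*(G + L)/G (t(L, G) = (((G + L)/((2*G)))*L)*(-6) = (((G + L)*(1/(2*G)))*L)*(-6) = (((G + L)/(2*G))*L)*(-6) = (L*(G + L)/(2*G))*(-6) = -3*L*(G + L)/G)
1/(t(-155, 1419) + (-770 + 123*(-1110))) = 1/(-3*(-155)*(1419 - 155)/1419 + (-770 + 123*(-1110))) = 1/(-3*(-155)*1/1419*1264 + (-770 - 136530)) = 1/(195920/473 - 137300) = 1/(-64746980/473) = -473/64746980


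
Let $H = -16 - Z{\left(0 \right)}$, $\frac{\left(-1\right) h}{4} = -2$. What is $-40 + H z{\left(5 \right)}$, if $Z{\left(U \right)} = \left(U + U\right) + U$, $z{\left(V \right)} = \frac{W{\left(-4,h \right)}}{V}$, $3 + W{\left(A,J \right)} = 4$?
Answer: $- \frac{216}{5} \approx -43.2$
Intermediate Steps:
$h = 8$ ($h = \left(-4\right) \left(-2\right) = 8$)
$W{\left(A,J \right)} = 1$ ($W{\left(A,J \right)} = -3 + 4 = 1$)
$z{\left(V \right)} = \frac{1}{V}$ ($z{\left(V \right)} = 1 \frac{1}{V} = \frac{1}{V}$)
$Z{\left(U \right)} = 3 U$ ($Z{\left(U \right)} = 2 U + U = 3 U$)
$H = -16$ ($H = -16 - 3 \cdot 0 = -16 - 0 = -16 + 0 = -16$)
$-40 + H z{\left(5 \right)} = -40 - \frac{16}{5} = - \frac{216}{5}$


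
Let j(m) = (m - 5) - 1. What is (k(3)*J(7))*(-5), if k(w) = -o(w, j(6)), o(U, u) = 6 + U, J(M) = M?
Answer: 315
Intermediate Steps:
j(m) = -6 + m (j(m) = (-5 + m) - 1 = -6 + m)
k(w) = -6 - w (k(w) = -(6 + w) = -6 - w)
(k(3)*J(7))*(-5) = ((-6 - 1*3)*7)*(-5) = ((-6 - 3)*7)*(-5) = -9*7*(-5) = -63*(-5) = 315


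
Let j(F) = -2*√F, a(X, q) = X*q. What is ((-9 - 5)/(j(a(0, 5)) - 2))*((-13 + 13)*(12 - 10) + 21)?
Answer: 147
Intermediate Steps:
((-9 - 5)/(j(a(0, 5)) - 2))*((-13 + 13)*(12 - 10) + 21) = ((-9 - 5)/(-2*√(0*5) - 2))*((-13 + 13)*(12 - 10) + 21) = (-14/(-2*√0 - 2))*(0*2 + 21) = (-14/(-2*0 - 2))*(0 + 21) = -14/(0 - 2)*21 = -14/(-2)*21 = -14*(-½)*21 = 7*21 = 147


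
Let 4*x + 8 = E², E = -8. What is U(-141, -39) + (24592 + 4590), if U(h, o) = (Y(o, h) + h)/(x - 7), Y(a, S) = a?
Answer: 204094/7 ≈ 29156.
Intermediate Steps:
x = 14 (x = -2 + (¼)*(-8)² = -2 + (¼)*64 = -2 + 16 = 14)
U(h, o) = h/7 + o/7 (U(h, o) = (o + h)/(14 - 7) = (h + o)/7 = (h + o)*(⅐) = h/7 + o/7)
U(-141, -39) + (24592 + 4590) = ((⅐)*(-141) + (⅐)*(-39)) + (24592 + 4590) = (-141/7 - 39/7) + 29182 = -180/7 + 29182 = 204094/7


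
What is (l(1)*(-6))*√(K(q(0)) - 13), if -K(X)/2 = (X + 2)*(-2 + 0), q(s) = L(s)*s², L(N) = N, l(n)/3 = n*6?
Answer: -108*I*√5 ≈ -241.5*I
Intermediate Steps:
l(n) = 18*n (l(n) = 3*(n*6) = 3*(6*n) = 18*n)
q(s) = s³ (q(s) = s*s² = s³)
K(X) = 8 + 4*X (K(X) = -2*(X + 2)*(-2 + 0) = -2*(2 + X)*(-2) = -2*(-4 - 2*X) = 8 + 4*X)
(l(1)*(-6))*√(K(q(0)) - 13) = ((18*1)*(-6))*√((8 + 4*0³) - 13) = (18*(-6))*√((8 + 4*0) - 13) = -108*√((8 + 0) - 13) = -108*√(8 - 13) = -108*I*√5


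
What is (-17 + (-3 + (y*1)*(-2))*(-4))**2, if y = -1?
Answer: 169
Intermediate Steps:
(-17 + (-3 + (y*1)*(-2))*(-4))**2 = (-17 + (-3 - 1*1*(-2))*(-4))**2 = (-17 + (-3 - 1*(-2))*(-4))**2 = (-17 + (-3 + 2)*(-4))**2 = (-17 - 1*(-4))**2 = (-17 + 4)**2 = (-13)**2 = 169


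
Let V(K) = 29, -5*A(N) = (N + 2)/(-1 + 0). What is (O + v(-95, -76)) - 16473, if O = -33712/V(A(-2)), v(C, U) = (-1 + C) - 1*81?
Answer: -516562/29 ≈ -17812.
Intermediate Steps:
A(N) = ⅖ + N/5 (A(N) = -(N + 2)/(5*(-1 + 0)) = -(2 + N)/(5*(-1)) = -(2 + N)*(-1)/5 = -(-2 - N)/5 = ⅖ + N/5)
v(C, U) = -82 + C (v(C, U) = (-1 + C) - 81 = -82 + C)
O = -33712/29 ≈ -1162.5
(O + v(-95, -76)) - 16473 = (-33712/29 + (-82 - 95)) - 16473 = (-33712/29 - 177) - 16473 = -38845/29 - 16473 = -516562/29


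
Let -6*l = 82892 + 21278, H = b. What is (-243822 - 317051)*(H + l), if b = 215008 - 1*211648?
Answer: 23559470365/3 ≈ 7.8532e+9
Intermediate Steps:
b = 3360 (b = 215008 - 211648 = 3360)
H = 3360
l = -52085/3 (l = -(82892 + 21278)/6 = -1/6*104170 = -52085/3 ≈ -17362.)
(-243822 - 317051)*(H + l) = (-243822 - 317051)*(3360 - 52085/3) = -560873*(-42005/3) = 23559470365/3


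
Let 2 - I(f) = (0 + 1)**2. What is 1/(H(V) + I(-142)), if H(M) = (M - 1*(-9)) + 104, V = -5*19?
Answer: 1/19 ≈ 0.052632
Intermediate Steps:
V = -95
H(M) = 113 + M (H(M) = (M + 9) + 104 = (9 + M) + 104 = 113 + M)
I(f) = 1 (I(f) = 2 - (0 + 1)**2 = 2 - 1*1**2 = 2 - 1*1 = 2 - 1 = 1)
1/(H(V) + I(-142)) = 1/((113 - 95) + 1) = 1/(18 + 1) = 1/19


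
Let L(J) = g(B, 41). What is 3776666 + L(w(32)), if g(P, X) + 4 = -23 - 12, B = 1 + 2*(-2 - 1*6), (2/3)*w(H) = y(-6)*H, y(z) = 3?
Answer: 3776627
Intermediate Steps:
w(H) = 9*H/2 (w(H) = 3*(3*H)/2 = 9*H/2)
B = -15 (B = 1 + 2*(-2 - 6) = 1 + 2*(-8) = 1 - 16 = -15)
g(P, X) = -39 (g(P, X) = -4 + (-23 - 12) = -4 - 35 = -39)
L(J) = -39
3776666 + L(w(32)) = 3776666 - 39 = 3776627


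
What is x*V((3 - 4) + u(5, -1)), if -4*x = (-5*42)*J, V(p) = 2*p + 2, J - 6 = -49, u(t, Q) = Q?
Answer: 4515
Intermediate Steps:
J = -43 (J = 6 - 49 = -43)
V(p) = 2 + 2*p
x = -4515/2 (x = -(-5*42)*(-43)/4 = -(-105)*(-43)/2 = -¼*9030 = -4515/2 ≈ -2257.5)
x*V((3 - 4) + u(5, -1)) = -4515*(2 + 2*((3 - 4) - 1))/2 = -4515*(2 + 2*(-1 - 1))/2 = -4515*(2 + 2*(-2))/2 = -4515*(2 - 4)/2 = -4515/2*(-2) = 4515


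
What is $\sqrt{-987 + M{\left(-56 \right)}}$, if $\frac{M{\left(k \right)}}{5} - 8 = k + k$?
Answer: $i \sqrt{1507} \approx 38.82 i$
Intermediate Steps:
$M{\left(k \right)} = 40 + 10 k$ ($M{\left(k \right)} = 40 + 5 \left(k + k\right) = 40 + 5 \cdot 2 k = 40 + 10 k$)
$\sqrt{-987 + M{\left(-56 \right)}} = \sqrt{-987 + \left(40 + 10 \left(-56\right)\right)} = \sqrt{-987 + \left(40 - 560\right)} = \sqrt{-987 - 520} = \sqrt{-1507} = i \sqrt{1507}$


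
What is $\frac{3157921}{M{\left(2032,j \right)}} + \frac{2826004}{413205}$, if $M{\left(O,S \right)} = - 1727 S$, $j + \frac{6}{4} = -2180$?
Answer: $\frac{23903397859214}{3113458767705} \approx 7.6774$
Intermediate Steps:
$j = - \frac{4363}{2}$ ($j = - \frac{3}{2} - 2180 = - \frac{4363}{2} \approx -2181.5$)
$\frac{3157921}{M{\left(2032,j \right)}} + \frac{2826004}{413205} = \frac{3157921}{\left(-1727\right) \left(- \frac{4363}{2}\right)} + \frac{2826004}{413205} = \frac{3157921}{\frac{7534901}{2}} + 2826004 \cdot \frac{1}{413205} = 3157921 \cdot \frac{2}{7534901} + \frac{2826004}{413205} = \frac{6315842}{7534901} + \frac{2826004}{413205} = \frac{23903397859214}{3113458767705}$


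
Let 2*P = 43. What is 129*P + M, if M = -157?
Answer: 5233/2 ≈ 2616.5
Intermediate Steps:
P = 43/2 (P = (½)*43 = 43/2 ≈ 21.500)
129*P + M = 129*(43/2) - 157 = 5547/2 - 157 = 5233/2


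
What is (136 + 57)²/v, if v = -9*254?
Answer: -37249/2286 ≈ -16.294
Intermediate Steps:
v = -2286
(136 + 57)²/v = (136 + 57)²/(-2286) = 193²*(-1/2286) = 37249*(-1/2286) = -37249/2286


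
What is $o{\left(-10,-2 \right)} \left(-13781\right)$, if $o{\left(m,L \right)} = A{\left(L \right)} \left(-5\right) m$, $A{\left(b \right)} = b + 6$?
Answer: $-2756200$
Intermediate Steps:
$A{\left(b \right)} = 6 + b$
$o{\left(m,L \right)} = m \left(-30 - 5 L\right)$ ($o{\left(m,L \right)} = \left(6 + L\right) \left(-5\right) m = \left(-30 - 5 L\right) m = m \left(-30 - 5 L\right)$)
$o{\left(-10,-2 \right)} \left(-13781\right) = \left(-5\right) \left(-10\right) \left(6 - 2\right) \left(-13781\right) = \left(-5\right) \left(-10\right) 4 \left(-13781\right) = 200 \left(-13781\right) = -2756200$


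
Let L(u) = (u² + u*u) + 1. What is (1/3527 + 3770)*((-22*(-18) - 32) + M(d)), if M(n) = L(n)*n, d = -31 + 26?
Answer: 1449350219/3527 ≈ 4.1093e+5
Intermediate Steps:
d = -5
L(u) = 1 + 2*u² (L(u) = (u² + u²) + 1 = 2*u² + 1 = 1 + 2*u²)
M(n) = n*(1 + 2*n²) (M(n) = (1 + 2*n²)*n = n*(1 + 2*n²))
(1/3527 + 3770)*((-22*(-18) - 32) + M(d)) = (1/3527 + 3770)*((-22*(-18) - 32) + (-5 + 2*(-5)³)) = (1/3527 + 3770)*((396 - 32) + (-5 + 2*(-125))) = 13296791*(364 + (-5 - 250))/3527 = 13296791*(364 - 255)/3527 = (13296791/3527)*109 = 1449350219/3527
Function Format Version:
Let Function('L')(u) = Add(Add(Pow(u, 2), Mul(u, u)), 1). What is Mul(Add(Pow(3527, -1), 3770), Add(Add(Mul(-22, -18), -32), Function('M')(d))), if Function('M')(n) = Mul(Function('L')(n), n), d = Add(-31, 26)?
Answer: Rational(1449350219, 3527) ≈ 4.1093e+5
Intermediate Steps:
d = -5
Function('L')(u) = Add(1, Mul(2, Pow(u, 2))) (Function('L')(u) = Add(Add(Pow(u, 2), Pow(u, 2)), 1) = Add(Mul(2, Pow(u, 2)), 1) = Add(1, Mul(2, Pow(u, 2))))
Function('M')(n) = Mul(n, Add(1, Mul(2, Pow(n, 2)))) (Function('M')(n) = Mul(Add(1, Mul(2, Pow(n, 2))), n) = Mul(n, Add(1, Mul(2, Pow(n, 2)))))
Mul(Add(Pow(3527, -1), 3770), Add(Add(Mul(-22, -18), -32), Function('M')(d))) = Mul(Add(Pow(3527, -1), 3770), Add(Add(Mul(-22, -18), -32), Add(-5, Mul(2, Pow(-5, 3))))) = Mul(Add(Rational(1, 3527), 3770), Add(Add(396, -32), Add(-5, Mul(2, -125)))) = Mul(Rational(13296791, 3527), Add(364, Add(-5, -250))) = Mul(Rational(13296791, 3527), Add(364, -255)) = Mul(Rational(13296791, 3527), 109) = Rational(1449350219, 3527)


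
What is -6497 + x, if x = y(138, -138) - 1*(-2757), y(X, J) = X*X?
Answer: 15304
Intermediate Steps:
y(X, J) = X²
x = 21801 (x = 138² - 1*(-2757) = 19044 + 2757 = 21801)
-6497 + x = -6497 + 21801 = 15304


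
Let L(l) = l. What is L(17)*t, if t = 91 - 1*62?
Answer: 493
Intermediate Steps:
t = 29 (t = 91 - 62 = 29)
L(17)*t = 17*29 = 493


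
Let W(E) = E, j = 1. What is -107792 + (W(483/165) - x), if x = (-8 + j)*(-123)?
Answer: -5975754/55 ≈ -1.0865e+5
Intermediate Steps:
x = 861 (x = (-8 + 1)*(-123) = -7*(-123) = 861)
-107792 + (W(483/165) - x) = -107792 + (483/165 - 1*861) = -107792 + (483*(1/165) - 861) = -107792 + (161/55 - 861) = -107792 - 47194/55 = -5975754/55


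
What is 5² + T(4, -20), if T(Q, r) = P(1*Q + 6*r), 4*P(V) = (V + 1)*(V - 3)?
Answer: 13785/4 ≈ 3446.3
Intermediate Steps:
P(V) = (1 + V)*(-3 + V)/4 (P(V) = ((V + 1)*(V - 3))/4 = ((1 + V)*(-3 + V))/4 = (1 + V)*(-3 + V)/4)
T(Q, r) = -¾ - 3*r - Q/2 + (Q + 6*r)²/4 (T(Q, r) = -¾ - (1*Q + 6*r)/2 + (1*Q + 6*r)²/4 = -¾ - (Q + 6*r)/2 + (Q + 6*r)²/4 = -¾ + (-3*r - Q/2) + (Q + 6*r)²/4 = -¾ - 3*r - Q/2 + (Q + 6*r)²/4)
5² + T(4, -20) = 5² + (-¾ - 3*(-20) - ½*4 + (4 + 6*(-20))²/4) = 25 + (-¾ + 60 - 2 + (4 - 120)²/4) = 25 + (-¾ + 60 - 2 + (¼)*(-116)²) = 25 + (-¾ + 60 - 2 + (¼)*13456) = 25 + (-¾ + 60 - 2 + 3364) = 25 + 13685/4 = 13785/4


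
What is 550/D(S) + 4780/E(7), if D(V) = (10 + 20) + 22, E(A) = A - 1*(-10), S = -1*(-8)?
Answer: 128955/442 ≈ 291.75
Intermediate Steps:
S = 8
E(A) = 10 + A (E(A) = A + 10 = 10 + A)
D(V) = 52 (D(V) = 30 + 22 = 52)
550/D(S) + 4780/E(7) = 550/52 + 4780/(10 + 7) = 550*(1/52) + 4780/17 = 275/26 + 4780*(1/17) = 275/26 + 4780/17 = 128955/442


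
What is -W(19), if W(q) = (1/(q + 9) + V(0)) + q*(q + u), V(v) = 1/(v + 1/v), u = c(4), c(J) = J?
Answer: -12237/28 ≈ -437.04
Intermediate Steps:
u = 4
W(q) = 1/(9 + q) + q*(4 + q) (W(q) = (1/(q + 9) + 0/(1 + 0²)) + q*(q + 4) = (1/(9 + q) + 0/(1 + 0)) + q*(4 + q) = (1/(9 + q) + 0/1) + q*(4 + q) = (1/(9 + q) + 0*1) + q*(4 + q) = (1/(9 + q) + 0) + q*(4 + q) = 1/(9 + q) + q*(4 + q))
-W(19) = -(1 + 19³ + 13*19² + 36*19)/(9 + 19) = -(1 + 6859 + 13*361 + 684)/28 = -(1 + 6859 + 4693 + 684)/28 = -12237/28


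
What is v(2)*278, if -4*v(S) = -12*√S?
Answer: 834*√2 ≈ 1179.5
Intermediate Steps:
v(S) = 3*√S (v(S) = -(-3)*√S = 3*√S)
v(2)*278 = (3*√2)*278 = 834*√2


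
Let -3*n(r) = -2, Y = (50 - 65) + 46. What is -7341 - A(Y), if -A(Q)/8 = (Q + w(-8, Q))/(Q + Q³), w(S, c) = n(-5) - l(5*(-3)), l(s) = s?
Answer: -328384393/44733 ≈ -7341.0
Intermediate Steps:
Y = 31 (Y = -15 + 46 = 31)
n(r) = ⅔ (n(r) = -⅓*(-2) = ⅔)
w(S, c) = 47/3 (w(S, c) = ⅔ - 5*(-3) = ⅔ - 1*(-15) = ⅔ + 15 = 47/3)
A(Q) = -8*(47/3 + Q)/(Q + Q³) (A(Q) = -8*(Q + 47/3)/(Q + Q³) = -8*(47/3 + Q)/(Q + Q³))
-7341 - A(Y) = -7341 - 8*(-47 - 3*31)/(3*31*(1 + 31²)) = -7341 - 8*(-47 - 93)/(3*31*(1 + 961)) = -7341 - 8*(-140)/(3*31*962) = -7341 - 1*(-560/44733) = -7341 + 560/44733 = -328384393/44733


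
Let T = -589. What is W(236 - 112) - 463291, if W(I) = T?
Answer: -463880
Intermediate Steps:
W(I) = -589
W(236 - 112) - 463291 = -589 - 463291 = -463880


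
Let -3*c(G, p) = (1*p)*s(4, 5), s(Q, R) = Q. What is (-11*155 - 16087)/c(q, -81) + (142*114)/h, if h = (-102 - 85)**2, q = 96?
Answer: -155105036/944163 ≈ -164.28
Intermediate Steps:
h = 34969 (h = (-187)**2 = 34969)
c(G, p) = -4*p/3 (c(G, p) = -1*p*4/3 = -p*4/3 = -4*p/3)
(-11*155 - 16087)/c(q, -81) + (142*114)/h = (-11*155 - 16087)/((-4/3*(-81))) + (142*114)/34969 = (-1705 - 16087)/108 + 16188*(1/34969) = -17792*1/108 + 16188/34969 = -4448/27 + 16188/34969 = -155105036/944163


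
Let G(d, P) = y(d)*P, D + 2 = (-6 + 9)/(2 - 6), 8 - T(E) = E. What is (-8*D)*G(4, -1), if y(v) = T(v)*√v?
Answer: -176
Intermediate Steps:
T(E) = 8 - E
D = -11/4 (D = -2 + (-6 + 9)/(2 - 6) = -2 + 3/(-4) = -2 + 3*(-¼) = -2 - ¾ = -11/4 ≈ -2.7500)
y(v) = √v*(8 - v) (y(v) = (8 - v)*√v = √v*(8 - v))
G(d, P) = P*√d*(8 - d) (G(d, P) = (√d*(8 - d))*P = P*√d*(8 - d))
(-8*D)*G(4, -1) = (-8*(-11/4))*(-√4*(8 - 1*4)) = 22*(-1*2*(8 - 4)) = 22*(-1*2*4) = 22*(-8) = -176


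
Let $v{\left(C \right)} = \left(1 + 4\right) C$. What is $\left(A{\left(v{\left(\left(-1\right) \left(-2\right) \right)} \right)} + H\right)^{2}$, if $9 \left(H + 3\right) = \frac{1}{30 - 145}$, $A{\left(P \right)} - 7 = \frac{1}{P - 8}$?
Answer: $\frac{86731969}{4284900} \approx 20.241$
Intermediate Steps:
$v{\left(C \right)} = 5 C$
$A{\left(P \right)} = 7 + \frac{1}{-8 + P}$ ($A{\left(P \right)} = 7 + \frac{1}{P - 8} = 7 + \frac{1}{-8 + P}$)
$H = - \frac{3106}{1035}$ ($H = -3 + \frac{1}{9 \left(30 - 145\right)} = -3 + \frac{1}{9 \left(-115\right)} = -3 + \frac{1}{9} \left(- \frac{1}{115}\right) = -3 - \frac{1}{1035} = - \frac{3106}{1035} \approx -3.001$)
$\left(A{\left(v{\left(\left(-1\right) \left(-2\right) \right)} \right)} + H\right)^{2} = \left(\frac{-55 + 7 \cdot 5 \left(\left(-1\right) \left(-2\right)\right)}{-8 + 5 \left(\left(-1\right) \left(-2\right)\right)} - \frac{3106}{1035}\right)^{2} = \left(\frac{-55 + 7 \cdot 5 \cdot 2}{-8 + 5 \cdot 2} - \frac{3106}{1035}\right)^{2} = \left(\frac{-55 + 7 \cdot 10}{-8 + 10} - \frac{3106}{1035}\right)^{2} = \left(\frac{-55 + 70}{2} - \frac{3106}{1035}\right)^{2} = \left(\frac{1}{2} \cdot 15 - \frac{3106}{1035}\right)^{2} = \left(\frac{15}{2} - \frac{3106}{1035}\right)^{2} = \left(\frac{9313}{2070}\right)^{2} = \frac{86731969}{4284900}$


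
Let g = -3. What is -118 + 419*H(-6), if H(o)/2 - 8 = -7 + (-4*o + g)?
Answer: 18318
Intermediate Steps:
H(o) = -4 - 8*o (H(o) = 16 + 2*(-7 + (-4*o - 3)) = 16 + 2*(-7 + (-3 - 4*o)) = 16 + 2*(-10 - 4*o) = 16 + (-20 - 8*o) = -4 - 8*o)
-118 + 419*H(-6) = -118 + 419*(-4 - 8*(-6)) = -118 + 419*(-4 + 48) = -118 + 419*44 = -118 + 18436 = 18318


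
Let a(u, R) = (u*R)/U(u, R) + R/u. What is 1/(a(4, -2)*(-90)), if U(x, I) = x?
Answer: 1/225 ≈ 0.0044444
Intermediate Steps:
a(u, R) = R + R/u (a(u, R) = (u*R)/u + R/u = (R*u)/u + R/u = R + R/u)
1/(a(4, -2)*(-90)) = 1/((-2 - 2/4)*(-90)) = 1/((-2 - 2*1/4)*(-90)) = 1/((-2 - 1/2)*(-90)) = 1/(-5/2*(-90)) = 1/225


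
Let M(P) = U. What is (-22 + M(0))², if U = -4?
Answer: 676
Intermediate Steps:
M(P) = -4
(-22 + M(0))² = (-22 - 4)² = (-26)² = 676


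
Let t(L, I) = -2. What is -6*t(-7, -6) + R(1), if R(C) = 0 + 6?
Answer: 18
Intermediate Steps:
R(C) = 6
-6*t(-7, -6) + R(1) = -6*(-2) + 6 = 12 + 6 = 18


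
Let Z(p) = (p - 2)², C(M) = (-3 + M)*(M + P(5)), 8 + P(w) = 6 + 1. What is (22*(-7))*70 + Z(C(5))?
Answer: -10744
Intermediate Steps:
P(w) = -1 (P(w) = -8 + (6 + 1) = -8 + 7 = -1)
C(M) = (-1 + M)*(-3 + M) (C(M) = (-3 + M)*(M - 1) = (-3 + M)*(-1 + M) = (-1 + M)*(-3 + M))
Z(p) = (-2 + p)²
(22*(-7))*70 + Z(C(5)) = (22*(-7))*70 + (-2 + (3 + 5² - 4*5))² = -154*70 + (-2 + (3 + 25 - 20))² = -10780 + (-2 + 8)² = -10780 + 6² = -10780 + 36 = -10744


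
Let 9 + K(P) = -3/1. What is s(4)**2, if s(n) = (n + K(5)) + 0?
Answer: 64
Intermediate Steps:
K(P) = -12 (K(P) = -9 - 3/1 = -9 - 3*1 = -9 - 3 = -12)
s(n) = -12 + n (s(n) = (n - 12) + 0 = (-12 + n) + 0 = -12 + n)
s(4)**2 = (-12 + 4)**2 = (-8)**2 = 64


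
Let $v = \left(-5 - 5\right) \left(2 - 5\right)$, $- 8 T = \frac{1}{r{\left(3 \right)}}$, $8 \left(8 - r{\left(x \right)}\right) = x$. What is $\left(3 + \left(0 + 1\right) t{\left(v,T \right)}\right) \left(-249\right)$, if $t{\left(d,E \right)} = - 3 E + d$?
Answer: $- \frac{501984}{61} \approx -8229.3$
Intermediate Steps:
$r{\left(x \right)} = 8 - \frac{x}{8}$
$T = - \frac{1}{61}$ ($T = - \frac{1}{8 \left(8 - \frac{3}{8}\right)} = - \frac{1}{8 \cdot \frac{61}{8}} = \left(- \frac{1}{8}\right) \frac{8}{61} = - \frac{1}{61} \approx -0.016393$)
$v = 30$ ($v = \left(-10\right) \left(-3\right) = 30$)
$t{\left(d,E \right)} = d - 3 E$
$\left(3 + \left(0 + 1\right) t{\left(v,T \right)}\right) \left(-249\right) = \left(3 + \left(0 + 1\right) \left(30 - - \frac{3}{61}\right)\right) \left(-249\right) = \left(3 + 1 \left(30 + \frac{3}{61}\right)\right) \left(-249\right) = \left(3 + 1 \cdot \frac{1833}{61}\right) \left(-249\right) = \left(3 + \frac{1833}{61}\right) \left(-249\right) = \frac{2016}{61} \left(-249\right) = - \frac{501984}{61}$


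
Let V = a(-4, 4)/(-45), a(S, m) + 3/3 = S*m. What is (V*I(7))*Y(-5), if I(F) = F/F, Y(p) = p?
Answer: -17/9 ≈ -1.8889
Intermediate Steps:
a(S, m) = -1 + S*m
V = 17/45 (V = (-1 - 4*4)/(-45) = (-1 - 16)*(-1/45) = -17*(-1/45) = 17/45 ≈ 0.37778)
I(F) = 1
(V*I(7))*Y(-5) = ((17/45)*1)*(-5) = (17/45)*(-5) = -17/9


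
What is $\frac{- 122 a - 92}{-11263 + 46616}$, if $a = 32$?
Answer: $- \frac{3996}{35353} \approx -0.11303$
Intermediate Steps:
$\frac{- 122 a - 92}{-11263 + 46616} = \frac{\left(-122\right) 32 - 92}{-11263 + 46616} = \frac{-3904 - 92}{35353} = \left(-3996\right) \frac{1}{35353} = - \frac{3996}{35353}$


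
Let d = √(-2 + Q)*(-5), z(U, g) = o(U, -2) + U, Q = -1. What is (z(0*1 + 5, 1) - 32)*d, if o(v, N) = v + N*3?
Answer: 140*I*√3 ≈ 242.49*I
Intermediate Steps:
o(v, N) = v + 3*N
z(U, g) = -6 + 2*U (z(U, g) = (U + 3*(-2)) + U = (U - 6) + U = (-6 + U) + U = -6 + 2*U)
d = -5*I*√3 (d = √(-2 - 1)*(-5) = √(-3)*(-5) = (I*√3)*(-5) = -5*I*√3 ≈ -8.6602*I)
(z(0*1 + 5, 1) - 32)*d = ((-6 + 2*(0*1 + 5)) - 32)*(-5*I*√3) = ((-6 + 2*(0 + 5)) - 32)*(-5*I*√3) = ((-6 + 2*5) - 32)*(-5*I*√3) = ((-6 + 10) - 32)*(-5*I*√3) = (4 - 32)*(-5*I*√3) = -(-140)*I*√3 = 140*I*√3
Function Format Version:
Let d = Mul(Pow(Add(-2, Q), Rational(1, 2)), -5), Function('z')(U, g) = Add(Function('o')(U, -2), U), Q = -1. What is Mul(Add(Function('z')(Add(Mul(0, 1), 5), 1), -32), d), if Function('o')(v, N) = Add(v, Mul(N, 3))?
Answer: Mul(140, I, Pow(3, Rational(1, 2))) ≈ Mul(242.49, I)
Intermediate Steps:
Function('o')(v, N) = Add(v, Mul(3, N))
Function('z')(U, g) = Add(-6, Mul(2, U)) (Function('z')(U, g) = Add(Add(U, Mul(3, -2)), U) = Add(Add(U, -6), U) = Add(Add(-6, U), U) = Add(-6, Mul(2, U)))
d = Mul(-5, I, Pow(3, Rational(1, 2))) (d = Mul(Pow(Add(-2, -1), Rational(1, 2)), -5) = Mul(Pow(-3, Rational(1, 2)), -5) = Mul(Mul(I, Pow(3, Rational(1, 2))), -5) = Mul(-5, I, Pow(3, Rational(1, 2))) ≈ Mul(-8.6602, I))
Mul(Add(Function('z')(Add(Mul(0, 1), 5), 1), -32), d) = Mul(Add(Add(-6, Mul(2, Add(Mul(0, 1), 5))), -32), Mul(-5, I, Pow(3, Rational(1, 2)))) = Mul(Add(Add(-6, Mul(2, Add(0, 5))), -32), Mul(-5, I, Pow(3, Rational(1, 2)))) = Mul(Add(Add(-6, Mul(2, 5)), -32), Mul(-5, I, Pow(3, Rational(1, 2)))) = Mul(Add(Add(-6, 10), -32), Mul(-5, I, Pow(3, Rational(1, 2)))) = Mul(Add(4, -32), Mul(-5, I, Pow(3, Rational(1, 2)))) = Mul(-28, Mul(-5, I, Pow(3, Rational(1, 2)))) = Mul(140, I, Pow(3, Rational(1, 2)))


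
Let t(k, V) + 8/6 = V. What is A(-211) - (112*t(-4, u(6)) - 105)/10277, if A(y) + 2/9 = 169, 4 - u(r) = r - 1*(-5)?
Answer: 15620108/92493 ≈ 168.88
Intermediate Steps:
u(r) = -1 - r (u(r) = 4 - (r - 1*(-5)) = 4 - (r + 5) = 4 - (5 + r) = 4 + (-5 - r) = -1 - r)
t(k, V) = -4/3 + V
A(y) = 1519/9 (A(y) = -2/9 + 169 = 1519/9)
A(-211) - (112*t(-4, u(6)) - 105)/10277 = 1519/9 - (112*(-4/3 + (-1 - 1*6)) - 105)/10277 = 1519/9 - (112*(-4/3 + (-1 - 6)) - 105)/10277 = 1519/9 - (112*(-4/3 - 7) - 105)/10277 = 1519/9 - (112*(-25/3) - 105)/10277 = 1519/9 - (-2800/3 - 105)/10277 = 1519/9 - (-3115)/(3*10277) = 1519/9 - 1*(-3115/30831) = 1519/9 + 3115/30831 = 15620108/92493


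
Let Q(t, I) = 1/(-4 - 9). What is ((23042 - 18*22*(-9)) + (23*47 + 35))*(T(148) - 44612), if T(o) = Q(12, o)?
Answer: -16077567954/13 ≈ -1.2367e+9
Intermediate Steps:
Q(t, I) = -1/13 (Q(t, I) = 1/(-13) = -1/13)
T(o) = -1/13
((23042 - 18*22*(-9)) + (23*47 + 35))*(T(148) - 44612) = ((23042 - 18*22*(-9)) + (23*47 + 35))*(-1/13 - 44612) = ((23042 - 396*(-9)) + (1081 + 35))*(-579957/13) = ((23042 + 3564) + 1116)*(-579957/13) = (26606 + 1116)*(-579957/13) = 27722*(-579957/13) = -16077567954/13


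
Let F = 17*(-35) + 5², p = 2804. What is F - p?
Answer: -3374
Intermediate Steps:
F = -570 (F = -595 + 25 = -570)
F - p = -570 - 1*2804 = -570 - 2804 = -3374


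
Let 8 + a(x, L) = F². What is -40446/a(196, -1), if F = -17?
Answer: -40446/281 ≈ -143.94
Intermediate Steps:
a(x, L) = 281 (a(x, L) = -8 + (-17)² = -8 + 289 = 281)
-40446/a(196, -1) = -40446/281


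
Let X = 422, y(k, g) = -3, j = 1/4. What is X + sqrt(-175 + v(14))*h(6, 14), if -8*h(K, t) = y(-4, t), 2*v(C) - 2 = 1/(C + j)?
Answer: 422 + I*sqrt(141303)/76 ≈ 422.0 + 4.9461*I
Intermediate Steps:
j = 1/4 ≈ 0.25000
v(C) = 1 + 1/(2*(1/4 + C)) (v(C) = 1 + 1/(2*(C + 1/4)) = 1 + 1/(2*(1/4 + C)))
h(K, t) = 3/8 (h(K, t) = -1/8*(-3) = 3/8)
X + sqrt(-175 + v(14))*h(6, 14) = 422 + sqrt(-175 + (3 + 4*14)/(1 + 4*14))*(3/8) = 422 + sqrt(-175 + (3 + 56)/(1 + 56))*(3/8) = 422 + sqrt(-175 + 59/57)*(3/8) = 422 + sqrt(-9916/57)*(3/8) = 422 + (2*I*sqrt(141303)/57)*(3/8) = 422 + I*sqrt(141303)/76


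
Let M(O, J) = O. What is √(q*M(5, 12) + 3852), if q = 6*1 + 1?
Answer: 13*√23 ≈ 62.346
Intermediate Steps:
q = 7 (q = 6 + 1 = 7)
√(q*M(5, 12) + 3852) = √(7*5 + 3852) = √(35 + 3852) = √3887 = 13*√23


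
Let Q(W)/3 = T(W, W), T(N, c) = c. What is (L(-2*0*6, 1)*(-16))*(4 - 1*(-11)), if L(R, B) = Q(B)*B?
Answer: -720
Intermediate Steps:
Q(W) = 3*W
L(R, B) = 3*B**2 (L(R, B) = (3*B)*B = 3*B**2)
(L(-2*0*6, 1)*(-16))*(4 - 1*(-11)) = ((3*1**2)*(-16))*(4 - 1*(-11)) = ((3*1)*(-16))*(4 + 11) = (3*(-16))*15 = -48*15 = -720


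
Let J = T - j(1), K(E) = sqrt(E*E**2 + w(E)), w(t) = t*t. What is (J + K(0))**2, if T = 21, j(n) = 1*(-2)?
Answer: 529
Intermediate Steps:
j(n) = -2
w(t) = t**2
K(E) = sqrt(E**2 + E**3) (K(E) = sqrt(E*E**2 + E**2) = sqrt(E**3 + E**2) = sqrt(E**2 + E**3))
J = 23 (J = 21 - 1*(-2) = 21 + 2 = 23)
(J + K(0))**2 = (23 + sqrt(0**2*(1 + 0)))**2 = (23 + sqrt(0*1))**2 = (23 + sqrt(0))**2 = (23 + 0)**2 = 23**2 = 529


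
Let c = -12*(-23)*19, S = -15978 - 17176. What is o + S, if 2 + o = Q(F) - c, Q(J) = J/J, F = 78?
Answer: -38399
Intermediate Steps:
S = -33154
Q(J) = 1
c = 5244 (c = 276*19 = 5244)
o = -5245 (o = -2 + (1 - 1*5244) = -2 + (1 - 5244) = -2 - 5243 = -5245)
o + S = -5245 - 33154 = -38399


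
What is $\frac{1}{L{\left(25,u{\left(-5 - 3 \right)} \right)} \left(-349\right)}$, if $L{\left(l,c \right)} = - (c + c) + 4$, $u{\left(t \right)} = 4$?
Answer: $\frac{1}{1396} \approx 0.00071633$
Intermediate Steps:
$L{\left(l,c \right)} = 4 - 2 c$ ($L{\left(l,c \right)} = - 2 c + 4 = 4 - 2 c$)
$\frac{1}{L{\left(25,u{\left(-5 - 3 \right)} \right)} \left(-349\right)} = \frac{1}{\left(4 - 8\right) \left(-349\right)} = \frac{1}{\left(-4\right) \left(-349\right)} = \frac{1}{1396}$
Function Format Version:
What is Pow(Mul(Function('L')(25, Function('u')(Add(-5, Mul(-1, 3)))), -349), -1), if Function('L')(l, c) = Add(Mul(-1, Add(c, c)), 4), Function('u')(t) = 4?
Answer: Rational(1, 1396) ≈ 0.00071633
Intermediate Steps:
Function('L')(l, c) = Add(4, Mul(-2, c)) (Function('L')(l, c) = Add(Mul(-1, Mul(2, c)), 4) = Add(Mul(-2, c), 4) = Add(4, Mul(-2, c)))
Pow(Mul(Function('L')(25, Function('u')(Add(-5, Mul(-1, 3)))), -349), -1) = Pow(Mul(Add(4, Mul(-2, 4)), -349), -1) = Pow(Mul(Add(4, -8), -349), -1) = Pow(Mul(-4, -349), -1) = Pow(1396, -1) = Rational(1, 1396)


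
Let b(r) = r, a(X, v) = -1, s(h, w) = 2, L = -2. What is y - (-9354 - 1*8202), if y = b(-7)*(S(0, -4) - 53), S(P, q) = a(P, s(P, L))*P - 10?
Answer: 17997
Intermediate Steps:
S(P, q) = -10 - P (S(P, q) = -P - 10 = -10 - P)
y = 441 (y = -7*((-10 - 1*0) - 53) = -7*((-10 + 0) - 53) = -7*(-10 - 53) = -7*(-63) = 441)
y - (-9354 - 1*8202) = 441 - (-9354 - 1*8202) = 441 - (-9354 - 8202) = 441 - 1*(-17556) = 441 + 17556 = 17997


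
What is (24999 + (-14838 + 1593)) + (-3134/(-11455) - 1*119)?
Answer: 133282059/11455 ≈ 11635.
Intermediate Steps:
(24999 + (-14838 + 1593)) + (-3134/(-11455) - 1*119) = (24999 - 13245) + (-3134*(-1/11455) - 119) = 11754 + (3134/11455 - 119) = 11754 - 1360011/11455 = 133282059/11455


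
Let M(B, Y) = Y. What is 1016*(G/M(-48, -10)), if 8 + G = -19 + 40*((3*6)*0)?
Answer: 13716/5 ≈ 2743.2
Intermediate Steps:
G = -27 (G = -8 + (-19 + 40*((3*6)*0)) = -8 + (-19 + 40*(18*0)) = -8 + (-19 + 40*0) = -8 + (-19 + 0) = -8 - 19 = -27)
1016*(G/M(-48, -10)) = 1016*(-27/(-10)) = 1016*(-27*(-1/10)) = 1016*(27/10) = 13716/5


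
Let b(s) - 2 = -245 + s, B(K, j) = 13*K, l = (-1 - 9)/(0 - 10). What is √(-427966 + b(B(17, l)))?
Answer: 2*I*√106997 ≈ 654.21*I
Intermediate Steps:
l = 1 (l = -10/(-10) = -10*(-⅒) = 1)
b(s) = -243 + s (b(s) = 2 + (-245 + s) = -243 + s)
√(-427966 + b(B(17, l))) = √(-427966 + (-243 + 13*17)) = √(-427966 + (-243 + 221)) = √(-427966 - 22) = √(-427988) = 2*I*√106997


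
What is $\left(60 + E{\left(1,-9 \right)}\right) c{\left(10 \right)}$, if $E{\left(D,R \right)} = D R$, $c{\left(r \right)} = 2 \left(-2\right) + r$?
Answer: $306$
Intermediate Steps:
$c{\left(r \right)} = -4 + r$
$\left(60 + E{\left(1,-9 \right)}\right) c{\left(10 \right)} = \left(60 + 1 \left(-9\right)\right) \left(-4 + 10\right) = \left(60 - 9\right) 6 = 51 \cdot 6 = 306$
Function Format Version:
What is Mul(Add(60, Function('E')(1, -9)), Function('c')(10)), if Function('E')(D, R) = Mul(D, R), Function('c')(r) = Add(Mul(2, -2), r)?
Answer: 306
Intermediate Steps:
Function('c')(r) = Add(-4, r)
Mul(Add(60, Function('E')(1, -9)), Function('c')(10)) = Mul(Add(60, Mul(1, -9)), Add(-4, 10)) = Mul(Add(60, -9), 6) = Mul(51, 6) = 306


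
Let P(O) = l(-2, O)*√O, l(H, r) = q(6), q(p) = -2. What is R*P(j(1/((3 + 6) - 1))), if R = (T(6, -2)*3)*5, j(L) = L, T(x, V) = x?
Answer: -45*√2 ≈ -63.640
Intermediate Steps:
R = 90 (R = (6*3)*5 = 18*5 = 90)
l(H, r) = -2
P(O) = -2*√O
R*P(j(1/((3 + 6) - 1))) = 90*(-2/√((3 + 6) - 1)) = 90*(-2/√(9 - 1)) = 90*(-2*√2/4) = 90*(-√2/2) = -45*√2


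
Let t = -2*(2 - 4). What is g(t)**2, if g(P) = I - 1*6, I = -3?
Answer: 81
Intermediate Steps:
t = 4 (t = -2*(-2) = 4)
g(P) = -9 (g(P) = -3 - 1*6 = -3 - 6 = -9)
g(t)**2 = (-9)**2 = 81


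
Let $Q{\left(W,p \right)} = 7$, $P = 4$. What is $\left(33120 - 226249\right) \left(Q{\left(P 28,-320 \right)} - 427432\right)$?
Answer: $82548162825$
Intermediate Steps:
$\left(33120 - 226249\right) \left(Q{\left(P 28,-320 \right)} - 427432\right) = \left(33120 - 226249\right) \left(7 - 427432\right) = \left(-193129\right) \left(-427425\right) = 82548162825$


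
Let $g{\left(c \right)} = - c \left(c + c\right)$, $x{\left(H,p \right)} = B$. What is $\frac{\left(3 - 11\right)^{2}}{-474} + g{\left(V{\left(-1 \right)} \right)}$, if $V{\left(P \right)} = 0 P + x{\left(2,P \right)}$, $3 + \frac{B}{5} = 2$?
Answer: $- \frac{11882}{237} \approx -50.135$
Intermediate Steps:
$B = -5$ ($B = -15 + 5 \cdot 2 = -15 + 10 = -5$)
$x{\left(H,p \right)} = -5$
$V{\left(P \right)} = -5$ ($V{\left(P \right)} = 0 P - 5 = 0 - 5 = -5$)
$g{\left(c \right)} = - 2 c^{2}$ ($g{\left(c \right)} = - c 2 c = - 2 c^{2}$)
$\frac{\left(3 - 11\right)^{2}}{-474} + g{\left(V{\left(-1 \right)} \right)} = \frac{\left(3 - 11\right)^{2}}{-474} - 2 \left(-5\right)^{2} = \left(-8\right)^{2} \left(- \frac{1}{474}\right) - 50 = 64 \left(- \frac{1}{474}\right) - 50 = - \frac{32}{237} - 50 = - \frac{11882}{237}$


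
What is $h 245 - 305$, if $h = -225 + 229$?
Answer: $675$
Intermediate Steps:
$h = 4$
$h 245 - 305 = 4 \cdot 245 - 305 = 980 - 305 = 675$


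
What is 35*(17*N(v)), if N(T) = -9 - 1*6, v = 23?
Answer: -8925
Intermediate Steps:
N(T) = -15 (N(T) = -9 - 6 = -15)
35*(17*N(v)) = 35*(17*(-15)) = 35*(-255) = -8925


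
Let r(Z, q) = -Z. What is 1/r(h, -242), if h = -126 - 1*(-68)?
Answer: 1/58 ≈ 0.017241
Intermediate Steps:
h = -58 (h = -126 + 68 = -58)
1/r(h, -242) = 1/(-1*(-58)) = 1/58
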